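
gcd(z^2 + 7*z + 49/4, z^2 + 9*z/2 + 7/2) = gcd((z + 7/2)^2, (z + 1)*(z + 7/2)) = z + 7/2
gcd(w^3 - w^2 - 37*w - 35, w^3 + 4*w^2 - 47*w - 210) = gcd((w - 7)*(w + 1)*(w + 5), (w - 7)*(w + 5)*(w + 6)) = w^2 - 2*w - 35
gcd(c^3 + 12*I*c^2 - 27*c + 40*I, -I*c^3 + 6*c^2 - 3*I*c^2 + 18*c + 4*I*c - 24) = 1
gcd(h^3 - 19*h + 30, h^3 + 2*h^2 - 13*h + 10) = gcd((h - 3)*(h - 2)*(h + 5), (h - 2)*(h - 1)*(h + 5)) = h^2 + 3*h - 10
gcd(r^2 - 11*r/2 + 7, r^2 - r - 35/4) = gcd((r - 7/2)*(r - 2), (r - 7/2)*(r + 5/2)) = r - 7/2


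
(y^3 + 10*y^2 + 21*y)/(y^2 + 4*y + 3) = y*(y + 7)/(y + 1)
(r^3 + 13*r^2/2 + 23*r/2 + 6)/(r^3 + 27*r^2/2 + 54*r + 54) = (r^2 + 5*r + 4)/(r^2 + 12*r + 36)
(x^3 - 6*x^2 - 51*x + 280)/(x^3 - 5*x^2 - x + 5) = (x^2 - x - 56)/(x^2 - 1)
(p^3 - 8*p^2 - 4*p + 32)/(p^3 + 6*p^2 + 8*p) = (p^2 - 10*p + 16)/(p*(p + 4))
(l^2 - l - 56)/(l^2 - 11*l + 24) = (l + 7)/(l - 3)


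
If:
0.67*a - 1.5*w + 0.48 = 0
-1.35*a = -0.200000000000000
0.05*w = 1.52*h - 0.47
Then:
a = 0.15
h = 0.32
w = 0.39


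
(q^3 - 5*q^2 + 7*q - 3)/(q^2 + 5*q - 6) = (q^2 - 4*q + 3)/(q + 6)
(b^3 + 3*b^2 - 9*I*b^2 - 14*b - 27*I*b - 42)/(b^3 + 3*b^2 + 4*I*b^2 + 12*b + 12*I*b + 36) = (b - 7*I)/(b + 6*I)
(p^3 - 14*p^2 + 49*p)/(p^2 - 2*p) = (p^2 - 14*p + 49)/(p - 2)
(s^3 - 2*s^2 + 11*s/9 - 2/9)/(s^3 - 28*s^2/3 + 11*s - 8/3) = (s - 2/3)/(s - 8)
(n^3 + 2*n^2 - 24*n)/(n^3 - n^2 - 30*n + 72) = n/(n - 3)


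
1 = 1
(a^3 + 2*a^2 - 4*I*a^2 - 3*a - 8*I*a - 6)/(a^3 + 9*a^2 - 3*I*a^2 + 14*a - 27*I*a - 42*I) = (a - I)/(a + 7)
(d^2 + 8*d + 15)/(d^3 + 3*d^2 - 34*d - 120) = (d + 3)/(d^2 - 2*d - 24)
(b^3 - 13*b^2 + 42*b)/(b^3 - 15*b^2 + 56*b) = (b - 6)/(b - 8)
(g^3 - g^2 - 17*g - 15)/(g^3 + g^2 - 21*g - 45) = (g + 1)/(g + 3)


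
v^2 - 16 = (v - 4)*(v + 4)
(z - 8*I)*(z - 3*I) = z^2 - 11*I*z - 24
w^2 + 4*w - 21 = (w - 3)*(w + 7)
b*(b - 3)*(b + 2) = b^3 - b^2 - 6*b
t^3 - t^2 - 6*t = t*(t - 3)*(t + 2)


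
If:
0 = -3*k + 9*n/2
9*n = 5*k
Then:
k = 0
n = 0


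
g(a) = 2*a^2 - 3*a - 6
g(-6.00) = 84.00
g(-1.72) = 5.08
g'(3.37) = 10.48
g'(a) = 4*a - 3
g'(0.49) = -1.04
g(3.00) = 3.00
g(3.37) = 6.60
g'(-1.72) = -9.88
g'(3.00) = 9.00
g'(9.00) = 33.00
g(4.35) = 18.80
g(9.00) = 129.00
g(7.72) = 90.04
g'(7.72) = 27.88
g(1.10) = -6.88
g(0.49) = -6.99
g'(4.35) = 14.40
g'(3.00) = 9.00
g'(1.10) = 1.40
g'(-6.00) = -27.00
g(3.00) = 3.00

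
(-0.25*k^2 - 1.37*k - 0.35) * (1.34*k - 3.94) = -0.335*k^3 - 0.8508*k^2 + 4.9288*k + 1.379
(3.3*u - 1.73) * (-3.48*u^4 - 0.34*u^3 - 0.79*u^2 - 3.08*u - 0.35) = -11.484*u^5 + 4.8984*u^4 - 2.0188*u^3 - 8.7973*u^2 + 4.1734*u + 0.6055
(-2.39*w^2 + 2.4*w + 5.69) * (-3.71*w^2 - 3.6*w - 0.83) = 8.8669*w^4 - 0.299999999999999*w^3 - 27.7662*w^2 - 22.476*w - 4.7227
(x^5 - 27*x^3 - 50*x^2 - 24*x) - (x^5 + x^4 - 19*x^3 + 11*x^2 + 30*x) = -x^4 - 8*x^3 - 61*x^2 - 54*x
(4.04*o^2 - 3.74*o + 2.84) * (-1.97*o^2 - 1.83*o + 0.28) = -7.9588*o^4 - 0.0254000000000003*o^3 + 2.3806*o^2 - 6.2444*o + 0.7952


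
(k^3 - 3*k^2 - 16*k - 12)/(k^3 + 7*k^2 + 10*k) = (k^2 - 5*k - 6)/(k*(k + 5))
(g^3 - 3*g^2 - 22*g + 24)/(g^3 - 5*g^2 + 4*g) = (g^2 - 2*g - 24)/(g*(g - 4))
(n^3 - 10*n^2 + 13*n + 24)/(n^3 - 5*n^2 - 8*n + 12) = (n^3 - 10*n^2 + 13*n + 24)/(n^3 - 5*n^2 - 8*n + 12)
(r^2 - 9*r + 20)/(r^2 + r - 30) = (r - 4)/(r + 6)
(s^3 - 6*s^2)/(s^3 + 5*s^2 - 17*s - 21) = s^2*(s - 6)/(s^3 + 5*s^2 - 17*s - 21)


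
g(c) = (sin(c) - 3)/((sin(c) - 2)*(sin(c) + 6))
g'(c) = -(sin(c) - 3)*cos(c)/((sin(c) - 2)*(sin(c) + 6)^2) - (sin(c) - 3)*cos(c)/((sin(c) - 2)^2*(sin(c) + 6)) + cos(c)/((sin(c) - 2)*(sin(c) + 6)) = (6 - sin(c))*sin(c)*cos(c)/((sin(c) - 2)^2*(sin(c) + 6)^2)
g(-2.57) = 0.26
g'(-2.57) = 0.02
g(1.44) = 0.28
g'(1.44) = 0.01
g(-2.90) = 0.25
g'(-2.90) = 0.01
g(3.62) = 0.25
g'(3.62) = 0.01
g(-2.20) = 0.26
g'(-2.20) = 0.02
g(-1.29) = 0.27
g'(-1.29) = -0.01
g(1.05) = 0.27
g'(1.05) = 0.04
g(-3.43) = 0.25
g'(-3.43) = -0.01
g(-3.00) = 0.25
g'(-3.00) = 0.01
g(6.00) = 0.25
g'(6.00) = -0.00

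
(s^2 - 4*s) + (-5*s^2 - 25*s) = -4*s^2 - 29*s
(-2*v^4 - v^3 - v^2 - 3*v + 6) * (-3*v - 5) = 6*v^5 + 13*v^4 + 8*v^3 + 14*v^2 - 3*v - 30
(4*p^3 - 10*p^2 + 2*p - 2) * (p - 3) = 4*p^4 - 22*p^3 + 32*p^2 - 8*p + 6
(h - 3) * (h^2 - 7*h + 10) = h^3 - 10*h^2 + 31*h - 30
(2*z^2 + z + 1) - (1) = 2*z^2 + z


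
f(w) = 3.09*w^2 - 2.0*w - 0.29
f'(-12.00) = -76.16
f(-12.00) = 468.67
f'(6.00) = 35.08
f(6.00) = 98.95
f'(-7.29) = -47.05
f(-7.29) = 178.51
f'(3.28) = 18.27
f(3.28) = 26.39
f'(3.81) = 21.55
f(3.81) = 36.94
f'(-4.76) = -31.42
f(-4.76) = 79.24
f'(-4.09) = -27.28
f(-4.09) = 59.58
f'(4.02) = 22.84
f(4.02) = 41.61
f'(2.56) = 13.82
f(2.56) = 14.84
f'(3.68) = 20.74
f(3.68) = 34.20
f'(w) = 6.18*w - 2.0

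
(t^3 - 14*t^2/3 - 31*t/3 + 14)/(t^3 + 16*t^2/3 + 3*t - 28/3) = (t - 6)/(t + 4)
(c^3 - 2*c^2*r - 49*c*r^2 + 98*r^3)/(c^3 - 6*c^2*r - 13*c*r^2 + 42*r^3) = (c + 7*r)/(c + 3*r)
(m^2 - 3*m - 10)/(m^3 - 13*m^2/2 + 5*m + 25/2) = 2*(m + 2)/(2*m^2 - 3*m - 5)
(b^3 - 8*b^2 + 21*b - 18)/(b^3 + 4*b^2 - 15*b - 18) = (b^2 - 5*b + 6)/(b^2 + 7*b + 6)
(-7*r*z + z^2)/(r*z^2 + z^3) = (-7*r + z)/(z*(r + z))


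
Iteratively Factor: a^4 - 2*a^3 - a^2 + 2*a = (a - 2)*(a^3 - a) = a*(a - 2)*(a^2 - 1) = a*(a - 2)*(a + 1)*(a - 1)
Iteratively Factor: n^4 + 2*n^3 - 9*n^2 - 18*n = (n - 3)*(n^3 + 5*n^2 + 6*n) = (n - 3)*(n + 3)*(n^2 + 2*n) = (n - 3)*(n + 2)*(n + 3)*(n)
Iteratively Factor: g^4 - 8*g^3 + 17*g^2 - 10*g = (g - 1)*(g^3 - 7*g^2 + 10*g) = (g - 5)*(g - 1)*(g^2 - 2*g) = g*(g - 5)*(g - 1)*(g - 2)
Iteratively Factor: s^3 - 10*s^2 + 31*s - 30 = (s - 2)*(s^2 - 8*s + 15) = (s - 5)*(s - 2)*(s - 3)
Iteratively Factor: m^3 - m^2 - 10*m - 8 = (m + 2)*(m^2 - 3*m - 4) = (m + 1)*(m + 2)*(m - 4)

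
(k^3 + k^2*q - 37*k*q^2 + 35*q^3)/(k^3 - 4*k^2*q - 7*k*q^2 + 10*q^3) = (k + 7*q)/(k + 2*q)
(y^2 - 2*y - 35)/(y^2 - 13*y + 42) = (y + 5)/(y - 6)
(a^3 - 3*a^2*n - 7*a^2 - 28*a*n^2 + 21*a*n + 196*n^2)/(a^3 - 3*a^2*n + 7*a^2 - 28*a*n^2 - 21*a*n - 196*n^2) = (a - 7)/(a + 7)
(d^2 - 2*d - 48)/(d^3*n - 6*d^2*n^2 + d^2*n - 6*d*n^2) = (d^2 - 2*d - 48)/(d*n*(d^2 - 6*d*n + d - 6*n))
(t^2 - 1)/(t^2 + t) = (t - 1)/t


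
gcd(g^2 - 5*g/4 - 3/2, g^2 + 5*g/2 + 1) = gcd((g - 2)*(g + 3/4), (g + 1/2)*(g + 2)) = 1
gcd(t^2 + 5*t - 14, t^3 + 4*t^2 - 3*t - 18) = t - 2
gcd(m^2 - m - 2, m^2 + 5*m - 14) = m - 2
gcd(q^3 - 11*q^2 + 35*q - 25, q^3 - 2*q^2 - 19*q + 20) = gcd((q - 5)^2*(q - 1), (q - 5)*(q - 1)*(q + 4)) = q^2 - 6*q + 5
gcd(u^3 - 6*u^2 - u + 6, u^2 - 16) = 1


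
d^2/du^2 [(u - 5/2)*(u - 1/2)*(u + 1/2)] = 6*u - 5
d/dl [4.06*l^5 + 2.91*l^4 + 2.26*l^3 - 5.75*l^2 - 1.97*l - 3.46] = 20.3*l^4 + 11.64*l^3 + 6.78*l^2 - 11.5*l - 1.97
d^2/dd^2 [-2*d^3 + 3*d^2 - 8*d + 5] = 6 - 12*d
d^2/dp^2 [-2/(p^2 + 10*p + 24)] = 4*(p^2 + 10*p - 4*(p + 5)^2 + 24)/(p^2 + 10*p + 24)^3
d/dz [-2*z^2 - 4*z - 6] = -4*z - 4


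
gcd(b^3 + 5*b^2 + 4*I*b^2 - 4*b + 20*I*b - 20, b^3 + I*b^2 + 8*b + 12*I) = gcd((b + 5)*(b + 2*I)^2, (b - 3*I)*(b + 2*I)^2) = b^2 + 4*I*b - 4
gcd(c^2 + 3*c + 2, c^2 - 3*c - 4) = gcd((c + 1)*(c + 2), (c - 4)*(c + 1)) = c + 1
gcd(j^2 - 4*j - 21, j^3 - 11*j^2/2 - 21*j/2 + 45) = j + 3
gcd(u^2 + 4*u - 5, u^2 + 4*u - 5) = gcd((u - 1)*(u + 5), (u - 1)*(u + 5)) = u^2 + 4*u - 5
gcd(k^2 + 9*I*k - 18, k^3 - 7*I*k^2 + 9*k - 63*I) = k + 3*I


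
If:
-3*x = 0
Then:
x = 0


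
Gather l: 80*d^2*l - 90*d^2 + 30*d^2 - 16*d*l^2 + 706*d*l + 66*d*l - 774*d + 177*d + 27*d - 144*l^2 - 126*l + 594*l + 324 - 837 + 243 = -60*d^2 - 570*d + l^2*(-16*d - 144) + l*(80*d^2 + 772*d + 468) - 270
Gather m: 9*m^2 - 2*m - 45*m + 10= 9*m^2 - 47*m + 10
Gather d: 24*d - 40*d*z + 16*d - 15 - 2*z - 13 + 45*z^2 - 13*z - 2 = d*(40 - 40*z) + 45*z^2 - 15*z - 30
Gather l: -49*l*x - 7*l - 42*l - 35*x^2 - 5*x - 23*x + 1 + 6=l*(-49*x - 49) - 35*x^2 - 28*x + 7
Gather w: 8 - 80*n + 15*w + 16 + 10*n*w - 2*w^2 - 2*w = -80*n - 2*w^2 + w*(10*n + 13) + 24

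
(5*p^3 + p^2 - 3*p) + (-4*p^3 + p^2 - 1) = p^3 + 2*p^2 - 3*p - 1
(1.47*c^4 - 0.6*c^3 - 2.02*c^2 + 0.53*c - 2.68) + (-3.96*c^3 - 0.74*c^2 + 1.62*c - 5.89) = 1.47*c^4 - 4.56*c^3 - 2.76*c^2 + 2.15*c - 8.57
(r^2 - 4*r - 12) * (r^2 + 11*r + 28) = r^4 + 7*r^3 - 28*r^2 - 244*r - 336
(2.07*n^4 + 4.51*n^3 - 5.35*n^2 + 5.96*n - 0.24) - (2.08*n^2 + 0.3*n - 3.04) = 2.07*n^4 + 4.51*n^3 - 7.43*n^2 + 5.66*n + 2.8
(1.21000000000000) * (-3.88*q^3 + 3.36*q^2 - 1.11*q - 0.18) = -4.6948*q^3 + 4.0656*q^2 - 1.3431*q - 0.2178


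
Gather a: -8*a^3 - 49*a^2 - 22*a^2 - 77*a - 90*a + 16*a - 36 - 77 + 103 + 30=-8*a^3 - 71*a^2 - 151*a + 20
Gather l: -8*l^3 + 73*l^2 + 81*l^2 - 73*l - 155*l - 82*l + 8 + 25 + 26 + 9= -8*l^3 + 154*l^2 - 310*l + 68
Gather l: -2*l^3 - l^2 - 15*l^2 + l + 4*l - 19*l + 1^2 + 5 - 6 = -2*l^3 - 16*l^2 - 14*l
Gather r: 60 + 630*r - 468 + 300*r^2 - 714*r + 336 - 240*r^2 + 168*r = 60*r^2 + 84*r - 72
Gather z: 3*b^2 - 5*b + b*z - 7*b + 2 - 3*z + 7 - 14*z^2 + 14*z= 3*b^2 - 12*b - 14*z^2 + z*(b + 11) + 9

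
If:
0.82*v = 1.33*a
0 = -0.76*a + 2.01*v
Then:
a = 0.00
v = 0.00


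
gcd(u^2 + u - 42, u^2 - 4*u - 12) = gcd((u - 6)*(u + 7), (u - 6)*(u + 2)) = u - 6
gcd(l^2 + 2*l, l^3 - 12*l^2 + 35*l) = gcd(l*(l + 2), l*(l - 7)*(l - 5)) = l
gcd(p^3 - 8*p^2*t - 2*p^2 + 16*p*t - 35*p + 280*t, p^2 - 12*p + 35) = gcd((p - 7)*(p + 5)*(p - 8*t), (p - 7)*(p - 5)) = p - 7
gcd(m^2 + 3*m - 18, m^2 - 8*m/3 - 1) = m - 3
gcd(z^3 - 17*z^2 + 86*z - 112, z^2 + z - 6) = z - 2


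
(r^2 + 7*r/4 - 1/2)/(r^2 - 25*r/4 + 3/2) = (r + 2)/(r - 6)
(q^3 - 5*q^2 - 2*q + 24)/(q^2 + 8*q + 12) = (q^2 - 7*q + 12)/(q + 6)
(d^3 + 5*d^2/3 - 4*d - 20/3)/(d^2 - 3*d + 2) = (3*d^2 + 11*d + 10)/(3*(d - 1))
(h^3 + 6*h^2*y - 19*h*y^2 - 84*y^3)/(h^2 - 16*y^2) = (h^2 + 10*h*y + 21*y^2)/(h + 4*y)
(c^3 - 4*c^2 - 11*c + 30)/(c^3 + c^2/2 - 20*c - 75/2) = 2*(c - 2)/(2*c + 5)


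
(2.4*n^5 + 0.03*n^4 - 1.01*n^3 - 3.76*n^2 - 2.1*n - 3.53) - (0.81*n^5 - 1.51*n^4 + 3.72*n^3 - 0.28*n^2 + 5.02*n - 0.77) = 1.59*n^5 + 1.54*n^4 - 4.73*n^3 - 3.48*n^2 - 7.12*n - 2.76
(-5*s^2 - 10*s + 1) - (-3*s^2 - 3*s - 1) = -2*s^2 - 7*s + 2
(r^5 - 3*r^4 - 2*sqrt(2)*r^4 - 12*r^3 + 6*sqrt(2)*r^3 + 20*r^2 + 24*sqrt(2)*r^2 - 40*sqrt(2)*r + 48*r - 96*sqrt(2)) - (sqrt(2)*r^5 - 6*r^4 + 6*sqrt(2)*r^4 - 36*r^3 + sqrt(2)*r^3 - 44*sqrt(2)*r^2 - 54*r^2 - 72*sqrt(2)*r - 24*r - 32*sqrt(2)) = -sqrt(2)*r^5 + r^5 - 8*sqrt(2)*r^4 + 3*r^4 + 5*sqrt(2)*r^3 + 24*r^3 + 74*r^2 + 68*sqrt(2)*r^2 + 32*sqrt(2)*r + 72*r - 64*sqrt(2)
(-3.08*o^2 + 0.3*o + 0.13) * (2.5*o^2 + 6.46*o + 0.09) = -7.7*o^4 - 19.1468*o^3 + 1.9858*o^2 + 0.8668*o + 0.0117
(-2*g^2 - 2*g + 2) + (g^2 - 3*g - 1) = -g^2 - 5*g + 1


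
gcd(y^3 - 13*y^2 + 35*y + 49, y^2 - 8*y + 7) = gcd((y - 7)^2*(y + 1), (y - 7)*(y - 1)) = y - 7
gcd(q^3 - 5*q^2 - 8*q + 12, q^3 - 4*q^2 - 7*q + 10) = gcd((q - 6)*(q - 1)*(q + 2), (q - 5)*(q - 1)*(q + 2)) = q^2 + q - 2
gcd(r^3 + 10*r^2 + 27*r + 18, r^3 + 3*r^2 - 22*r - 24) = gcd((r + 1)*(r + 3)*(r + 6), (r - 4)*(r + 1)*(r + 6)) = r^2 + 7*r + 6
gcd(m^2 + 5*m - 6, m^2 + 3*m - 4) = m - 1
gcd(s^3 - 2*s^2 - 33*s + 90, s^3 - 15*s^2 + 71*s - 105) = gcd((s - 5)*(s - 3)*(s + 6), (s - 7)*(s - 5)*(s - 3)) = s^2 - 8*s + 15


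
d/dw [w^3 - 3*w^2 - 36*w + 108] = 3*w^2 - 6*w - 36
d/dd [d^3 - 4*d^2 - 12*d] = 3*d^2 - 8*d - 12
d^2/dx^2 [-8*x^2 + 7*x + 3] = -16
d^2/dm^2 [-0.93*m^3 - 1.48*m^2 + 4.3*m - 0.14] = -5.58*m - 2.96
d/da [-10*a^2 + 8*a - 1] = 8 - 20*a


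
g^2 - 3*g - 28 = (g - 7)*(g + 4)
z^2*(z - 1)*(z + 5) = z^4 + 4*z^3 - 5*z^2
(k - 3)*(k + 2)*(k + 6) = k^3 + 5*k^2 - 12*k - 36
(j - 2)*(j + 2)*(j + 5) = j^3 + 5*j^2 - 4*j - 20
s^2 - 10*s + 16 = (s - 8)*(s - 2)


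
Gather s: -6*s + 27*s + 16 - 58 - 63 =21*s - 105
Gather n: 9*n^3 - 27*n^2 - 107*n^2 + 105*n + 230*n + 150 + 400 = 9*n^3 - 134*n^2 + 335*n + 550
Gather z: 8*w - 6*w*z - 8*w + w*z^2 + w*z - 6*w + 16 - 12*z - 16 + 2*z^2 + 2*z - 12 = -6*w + z^2*(w + 2) + z*(-5*w - 10) - 12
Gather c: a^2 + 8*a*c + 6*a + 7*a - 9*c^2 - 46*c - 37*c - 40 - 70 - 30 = a^2 + 13*a - 9*c^2 + c*(8*a - 83) - 140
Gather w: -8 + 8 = 0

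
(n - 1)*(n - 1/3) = n^2 - 4*n/3 + 1/3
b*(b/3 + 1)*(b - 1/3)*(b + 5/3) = b^4/3 + 13*b^3/9 + 31*b^2/27 - 5*b/9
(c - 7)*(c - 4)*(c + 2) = c^3 - 9*c^2 + 6*c + 56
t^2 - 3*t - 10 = (t - 5)*(t + 2)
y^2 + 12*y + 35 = (y + 5)*(y + 7)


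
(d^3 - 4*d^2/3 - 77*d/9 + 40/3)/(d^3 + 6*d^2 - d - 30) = (9*d^2 - 39*d + 40)/(9*(d^2 + 3*d - 10))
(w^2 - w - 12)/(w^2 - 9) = (w - 4)/(w - 3)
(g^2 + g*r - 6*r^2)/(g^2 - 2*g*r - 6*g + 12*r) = (g + 3*r)/(g - 6)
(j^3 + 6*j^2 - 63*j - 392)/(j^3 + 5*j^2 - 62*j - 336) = (j + 7)/(j + 6)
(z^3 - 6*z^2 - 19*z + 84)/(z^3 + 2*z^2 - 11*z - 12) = (z - 7)/(z + 1)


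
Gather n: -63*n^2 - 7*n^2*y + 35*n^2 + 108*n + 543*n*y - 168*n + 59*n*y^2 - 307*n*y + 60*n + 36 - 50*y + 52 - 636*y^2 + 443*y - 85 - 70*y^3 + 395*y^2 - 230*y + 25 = n^2*(-7*y - 28) + n*(59*y^2 + 236*y) - 70*y^3 - 241*y^2 + 163*y + 28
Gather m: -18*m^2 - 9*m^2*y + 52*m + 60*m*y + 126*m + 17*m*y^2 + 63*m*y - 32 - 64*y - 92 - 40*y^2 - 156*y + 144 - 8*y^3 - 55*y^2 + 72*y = m^2*(-9*y - 18) + m*(17*y^2 + 123*y + 178) - 8*y^3 - 95*y^2 - 148*y + 20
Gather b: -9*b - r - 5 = -9*b - r - 5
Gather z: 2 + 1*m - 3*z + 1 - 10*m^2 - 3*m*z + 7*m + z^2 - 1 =-10*m^2 + 8*m + z^2 + z*(-3*m - 3) + 2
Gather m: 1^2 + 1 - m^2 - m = -m^2 - m + 2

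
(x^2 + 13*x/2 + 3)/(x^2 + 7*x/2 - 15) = (2*x + 1)/(2*x - 5)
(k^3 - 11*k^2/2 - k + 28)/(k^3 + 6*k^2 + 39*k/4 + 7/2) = 2*(2*k^2 - 15*k + 28)/(4*k^2 + 16*k + 7)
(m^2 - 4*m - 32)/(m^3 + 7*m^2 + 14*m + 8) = (m - 8)/(m^2 + 3*m + 2)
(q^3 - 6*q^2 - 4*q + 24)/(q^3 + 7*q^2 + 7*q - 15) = (q^3 - 6*q^2 - 4*q + 24)/(q^3 + 7*q^2 + 7*q - 15)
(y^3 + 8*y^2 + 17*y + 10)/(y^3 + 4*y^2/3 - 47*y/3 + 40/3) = 3*(y^2 + 3*y + 2)/(3*y^2 - 11*y + 8)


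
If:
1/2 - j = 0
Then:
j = 1/2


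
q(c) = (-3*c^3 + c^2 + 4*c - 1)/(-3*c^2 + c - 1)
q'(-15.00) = 1.01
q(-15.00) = -14.89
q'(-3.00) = 1.16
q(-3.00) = -2.48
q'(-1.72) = 1.38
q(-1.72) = -0.89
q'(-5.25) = 1.06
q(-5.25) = -4.94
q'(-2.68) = 1.19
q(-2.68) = -2.11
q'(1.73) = 1.45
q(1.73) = 0.80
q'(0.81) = 1.21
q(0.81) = -0.60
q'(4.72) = 1.08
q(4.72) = 4.36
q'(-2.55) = 1.20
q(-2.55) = -1.95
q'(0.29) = -3.84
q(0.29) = -0.18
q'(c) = (6*c - 1)*(-3*c^3 + c^2 + 4*c - 1)/(-3*c^2 + c - 1)^2 + (-9*c^2 + 2*c + 4)/(-3*c^2 + c - 1)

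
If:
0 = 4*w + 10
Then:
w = -5/2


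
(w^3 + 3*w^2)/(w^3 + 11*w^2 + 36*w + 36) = w^2/(w^2 + 8*w + 12)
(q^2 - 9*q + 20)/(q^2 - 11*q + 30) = (q - 4)/(q - 6)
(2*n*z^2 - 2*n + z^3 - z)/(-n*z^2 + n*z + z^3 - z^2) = (2*n*z + 2*n + z^2 + z)/(z*(-n + z))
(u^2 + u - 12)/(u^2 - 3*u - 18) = (-u^2 - u + 12)/(-u^2 + 3*u + 18)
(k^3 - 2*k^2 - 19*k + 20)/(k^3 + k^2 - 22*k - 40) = (k - 1)/(k + 2)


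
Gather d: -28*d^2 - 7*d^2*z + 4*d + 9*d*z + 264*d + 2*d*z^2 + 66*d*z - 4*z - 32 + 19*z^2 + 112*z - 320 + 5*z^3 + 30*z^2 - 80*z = d^2*(-7*z - 28) + d*(2*z^2 + 75*z + 268) + 5*z^3 + 49*z^2 + 28*z - 352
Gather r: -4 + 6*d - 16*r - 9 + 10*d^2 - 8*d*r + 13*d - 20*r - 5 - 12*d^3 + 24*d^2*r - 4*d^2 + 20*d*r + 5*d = -12*d^3 + 6*d^2 + 24*d + r*(24*d^2 + 12*d - 36) - 18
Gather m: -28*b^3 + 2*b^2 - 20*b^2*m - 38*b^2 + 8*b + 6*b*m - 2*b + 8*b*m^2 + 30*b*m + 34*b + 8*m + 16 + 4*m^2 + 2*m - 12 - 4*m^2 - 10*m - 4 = -28*b^3 - 36*b^2 + 8*b*m^2 + 40*b + m*(-20*b^2 + 36*b)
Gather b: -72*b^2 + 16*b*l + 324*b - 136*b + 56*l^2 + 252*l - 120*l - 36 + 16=-72*b^2 + b*(16*l + 188) + 56*l^2 + 132*l - 20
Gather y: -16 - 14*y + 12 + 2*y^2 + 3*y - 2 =2*y^2 - 11*y - 6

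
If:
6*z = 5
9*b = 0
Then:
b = 0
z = 5/6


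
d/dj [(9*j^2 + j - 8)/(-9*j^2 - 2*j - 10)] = (-9*j^2 - 324*j - 26)/(81*j^4 + 36*j^3 + 184*j^2 + 40*j + 100)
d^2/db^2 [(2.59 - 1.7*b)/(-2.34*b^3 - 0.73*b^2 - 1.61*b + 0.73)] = (55.85112*b^5 - 152.758008*b^4 - 81.785108*b^3 - 31.979382*b^2 - 39.37401*b - 12.19148)/(12.812904*b^9 + 11.991564*b^8 + 30.188106*b^7 + 4.898665*b^6 + 13.288533*b^5 - 11.991564*b^4 + 2.766425*b^3 - 4.509648*b^2 + 2.573907*b - 0.389017)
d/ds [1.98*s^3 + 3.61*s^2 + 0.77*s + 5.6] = 5.94*s^2 + 7.22*s + 0.77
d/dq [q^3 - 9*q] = 3*q^2 - 9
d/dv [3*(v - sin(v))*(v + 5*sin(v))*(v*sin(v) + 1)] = 3*v^3*cos(v) + 9*v^2*sin(v) + 12*v^2*sin(2*v) + 3*v*cos(v)/4 - 12*v*cos(2*v) + 45*v*cos(3*v)/4 + 18*v + 3*sin(v)/4 - 15*sin(2*v) + 15*sin(3*v)/4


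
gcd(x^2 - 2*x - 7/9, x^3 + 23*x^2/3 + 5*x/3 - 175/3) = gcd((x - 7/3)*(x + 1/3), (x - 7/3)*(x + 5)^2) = x - 7/3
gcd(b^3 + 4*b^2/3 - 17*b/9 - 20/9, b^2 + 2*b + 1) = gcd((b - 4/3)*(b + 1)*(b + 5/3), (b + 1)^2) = b + 1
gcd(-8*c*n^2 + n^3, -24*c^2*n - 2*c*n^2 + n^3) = n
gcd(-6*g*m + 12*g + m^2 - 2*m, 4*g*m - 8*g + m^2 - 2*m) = m - 2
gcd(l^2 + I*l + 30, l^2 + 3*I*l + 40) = l - 5*I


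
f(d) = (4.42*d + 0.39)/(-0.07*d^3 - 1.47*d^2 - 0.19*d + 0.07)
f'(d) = (4.42*d + 0.39)*(0.21*d^2 + 2.94*d + 0.19)/(-0.07*d^3 - 1.47*d^2 - 0.19*d + 0.07)^2 + 4.42/(-0.07*d^3 - 1.47*d^2 - 0.19*d + 0.07)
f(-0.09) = -0.10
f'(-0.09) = 58.84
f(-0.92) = 3.89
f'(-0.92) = 4.95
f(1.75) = -1.58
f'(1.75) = 0.98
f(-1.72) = 2.01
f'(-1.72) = 1.14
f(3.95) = -0.64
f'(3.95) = 0.19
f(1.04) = -2.78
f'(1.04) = 2.91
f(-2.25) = 1.55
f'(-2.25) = 0.64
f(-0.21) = -11.77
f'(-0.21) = 204.33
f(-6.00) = 0.71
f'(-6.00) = 0.07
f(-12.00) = 0.60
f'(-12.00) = -0.02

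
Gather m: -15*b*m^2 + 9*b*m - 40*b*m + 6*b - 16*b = -15*b*m^2 - 31*b*m - 10*b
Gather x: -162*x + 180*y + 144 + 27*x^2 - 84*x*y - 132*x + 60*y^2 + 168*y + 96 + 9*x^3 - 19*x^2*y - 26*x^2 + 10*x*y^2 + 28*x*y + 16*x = 9*x^3 + x^2*(1 - 19*y) + x*(10*y^2 - 56*y - 278) + 60*y^2 + 348*y + 240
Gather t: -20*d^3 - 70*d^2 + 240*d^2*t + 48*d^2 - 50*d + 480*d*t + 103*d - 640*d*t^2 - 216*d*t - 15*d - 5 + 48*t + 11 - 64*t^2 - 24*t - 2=-20*d^3 - 22*d^2 + 38*d + t^2*(-640*d - 64) + t*(240*d^2 + 264*d + 24) + 4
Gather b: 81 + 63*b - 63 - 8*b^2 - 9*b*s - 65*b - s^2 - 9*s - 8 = -8*b^2 + b*(-9*s - 2) - s^2 - 9*s + 10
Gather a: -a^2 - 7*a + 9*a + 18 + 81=-a^2 + 2*a + 99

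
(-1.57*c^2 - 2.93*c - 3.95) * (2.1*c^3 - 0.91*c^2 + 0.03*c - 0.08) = -3.297*c^5 - 4.7243*c^4 - 5.6758*c^3 + 3.6322*c^2 + 0.1159*c + 0.316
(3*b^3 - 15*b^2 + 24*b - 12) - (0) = 3*b^3 - 15*b^2 + 24*b - 12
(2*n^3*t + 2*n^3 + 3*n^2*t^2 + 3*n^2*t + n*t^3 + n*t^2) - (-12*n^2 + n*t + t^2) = 2*n^3*t + 2*n^3 + 3*n^2*t^2 + 3*n^2*t + 12*n^2 + n*t^3 + n*t^2 - n*t - t^2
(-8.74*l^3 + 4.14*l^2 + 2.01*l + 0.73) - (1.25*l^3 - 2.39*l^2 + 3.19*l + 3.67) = -9.99*l^3 + 6.53*l^2 - 1.18*l - 2.94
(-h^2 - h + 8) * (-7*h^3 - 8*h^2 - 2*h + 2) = 7*h^5 + 15*h^4 - 46*h^3 - 64*h^2 - 18*h + 16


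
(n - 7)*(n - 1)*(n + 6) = n^3 - 2*n^2 - 41*n + 42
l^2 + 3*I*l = l*(l + 3*I)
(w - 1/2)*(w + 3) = w^2 + 5*w/2 - 3/2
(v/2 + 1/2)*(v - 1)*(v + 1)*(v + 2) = v^4/2 + 3*v^3/2 + v^2/2 - 3*v/2 - 1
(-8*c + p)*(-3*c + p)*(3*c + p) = 72*c^3 - 9*c^2*p - 8*c*p^2 + p^3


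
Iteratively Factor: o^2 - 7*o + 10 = (o - 5)*(o - 2)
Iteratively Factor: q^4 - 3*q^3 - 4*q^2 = (q - 4)*(q^3 + q^2) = q*(q - 4)*(q^2 + q) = q*(q - 4)*(q + 1)*(q)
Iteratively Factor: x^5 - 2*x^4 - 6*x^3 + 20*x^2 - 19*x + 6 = (x - 1)*(x^4 - x^3 - 7*x^2 + 13*x - 6) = (x - 2)*(x - 1)*(x^3 + x^2 - 5*x + 3) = (x - 2)*(x - 1)^2*(x^2 + 2*x - 3) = (x - 2)*(x - 1)^2*(x + 3)*(x - 1)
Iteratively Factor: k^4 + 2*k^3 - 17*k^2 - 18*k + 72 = (k + 3)*(k^3 - k^2 - 14*k + 24) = (k + 3)*(k + 4)*(k^2 - 5*k + 6) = (k - 2)*(k + 3)*(k + 4)*(k - 3)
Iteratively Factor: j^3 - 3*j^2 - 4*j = (j + 1)*(j^2 - 4*j) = (j - 4)*(j + 1)*(j)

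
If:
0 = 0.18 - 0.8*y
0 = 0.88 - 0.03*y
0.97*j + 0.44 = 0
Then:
No Solution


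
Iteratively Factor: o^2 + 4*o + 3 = (o + 1)*(o + 3)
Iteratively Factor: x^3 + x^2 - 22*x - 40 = (x - 5)*(x^2 + 6*x + 8) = (x - 5)*(x + 4)*(x + 2)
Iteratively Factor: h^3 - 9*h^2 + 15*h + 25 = (h - 5)*(h^2 - 4*h - 5) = (h - 5)*(h + 1)*(h - 5)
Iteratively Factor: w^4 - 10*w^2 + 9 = (w - 3)*(w^3 + 3*w^2 - w - 3) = (w - 3)*(w + 1)*(w^2 + 2*w - 3) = (w - 3)*(w - 1)*(w + 1)*(w + 3)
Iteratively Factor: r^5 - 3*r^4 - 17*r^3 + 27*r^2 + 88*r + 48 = (r + 1)*(r^4 - 4*r^3 - 13*r^2 + 40*r + 48) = (r - 4)*(r + 1)*(r^3 - 13*r - 12) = (r - 4)^2*(r + 1)*(r^2 + 4*r + 3) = (r - 4)^2*(r + 1)^2*(r + 3)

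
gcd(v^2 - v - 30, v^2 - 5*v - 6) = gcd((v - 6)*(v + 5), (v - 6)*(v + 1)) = v - 6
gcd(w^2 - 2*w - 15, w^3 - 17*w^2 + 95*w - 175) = w - 5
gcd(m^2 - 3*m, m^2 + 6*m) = m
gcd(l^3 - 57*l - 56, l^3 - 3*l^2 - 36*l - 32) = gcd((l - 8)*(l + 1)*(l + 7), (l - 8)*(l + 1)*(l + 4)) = l^2 - 7*l - 8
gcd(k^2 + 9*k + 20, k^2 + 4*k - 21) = 1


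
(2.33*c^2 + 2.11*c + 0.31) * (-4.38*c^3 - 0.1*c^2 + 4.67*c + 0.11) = -10.2054*c^5 - 9.4748*c^4 + 9.3123*c^3 + 10.079*c^2 + 1.6798*c + 0.0341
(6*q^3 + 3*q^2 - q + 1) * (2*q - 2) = 12*q^4 - 6*q^3 - 8*q^2 + 4*q - 2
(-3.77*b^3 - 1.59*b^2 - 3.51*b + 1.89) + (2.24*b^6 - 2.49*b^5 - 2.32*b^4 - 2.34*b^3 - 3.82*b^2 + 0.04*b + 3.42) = 2.24*b^6 - 2.49*b^5 - 2.32*b^4 - 6.11*b^3 - 5.41*b^2 - 3.47*b + 5.31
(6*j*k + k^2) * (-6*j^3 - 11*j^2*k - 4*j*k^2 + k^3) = -36*j^4*k - 72*j^3*k^2 - 35*j^2*k^3 + 2*j*k^4 + k^5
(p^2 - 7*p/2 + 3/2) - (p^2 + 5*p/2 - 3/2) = 3 - 6*p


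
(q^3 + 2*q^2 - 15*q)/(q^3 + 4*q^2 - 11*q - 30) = q/(q + 2)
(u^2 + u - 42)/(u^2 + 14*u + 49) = (u - 6)/(u + 7)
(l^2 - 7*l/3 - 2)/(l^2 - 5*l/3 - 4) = (3*l + 2)/(3*l + 4)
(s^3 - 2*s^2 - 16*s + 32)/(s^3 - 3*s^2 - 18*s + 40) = (s - 4)/(s - 5)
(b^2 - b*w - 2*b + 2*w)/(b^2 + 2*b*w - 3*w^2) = (b - 2)/(b + 3*w)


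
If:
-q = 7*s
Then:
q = -7*s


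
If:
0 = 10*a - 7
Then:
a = 7/10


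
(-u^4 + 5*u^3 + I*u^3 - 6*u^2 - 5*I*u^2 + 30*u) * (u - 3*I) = -u^5 + 5*u^4 + 4*I*u^4 - 3*u^3 - 20*I*u^3 + 15*u^2 + 18*I*u^2 - 90*I*u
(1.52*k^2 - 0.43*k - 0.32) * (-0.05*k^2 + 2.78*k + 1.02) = -0.076*k^4 + 4.2471*k^3 + 0.371*k^2 - 1.3282*k - 0.3264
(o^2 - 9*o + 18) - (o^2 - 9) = 27 - 9*o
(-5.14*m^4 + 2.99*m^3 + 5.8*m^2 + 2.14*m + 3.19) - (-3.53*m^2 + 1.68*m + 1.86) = -5.14*m^4 + 2.99*m^3 + 9.33*m^2 + 0.46*m + 1.33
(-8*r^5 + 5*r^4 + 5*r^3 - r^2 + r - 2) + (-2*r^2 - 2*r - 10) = -8*r^5 + 5*r^4 + 5*r^3 - 3*r^2 - r - 12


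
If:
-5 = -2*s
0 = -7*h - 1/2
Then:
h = -1/14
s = 5/2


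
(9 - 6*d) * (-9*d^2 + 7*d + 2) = 54*d^3 - 123*d^2 + 51*d + 18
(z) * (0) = 0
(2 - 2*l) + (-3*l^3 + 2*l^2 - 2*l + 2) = -3*l^3 + 2*l^2 - 4*l + 4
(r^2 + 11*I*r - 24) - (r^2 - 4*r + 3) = 4*r + 11*I*r - 27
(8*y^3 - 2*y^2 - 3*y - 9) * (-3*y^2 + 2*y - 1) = -24*y^5 + 22*y^4 - 3*y^3 + 23*y^2 - 15*y + 9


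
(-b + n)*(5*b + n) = -5*b^2 + 4*b*n + n^2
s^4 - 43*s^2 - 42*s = s*(s - 7)*(s + 1)*(s + 6)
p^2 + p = p*(p + 1)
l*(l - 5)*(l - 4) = l^3 - 9*l^2 + 20*l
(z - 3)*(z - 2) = z^2 - 5*z + 6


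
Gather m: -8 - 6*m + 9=1 - 6*m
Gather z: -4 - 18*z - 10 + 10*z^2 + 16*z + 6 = 10*z^2 - 2*z - 8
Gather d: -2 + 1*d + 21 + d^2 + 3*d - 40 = d^2 + 4*d - 21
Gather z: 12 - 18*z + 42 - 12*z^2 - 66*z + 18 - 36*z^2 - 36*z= -48*z^2 - 120*z + 72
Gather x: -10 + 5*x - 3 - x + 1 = 4*x - 12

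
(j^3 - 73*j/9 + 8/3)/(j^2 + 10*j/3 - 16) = (j^2 + 8*j/3 - 1)/(j + 6)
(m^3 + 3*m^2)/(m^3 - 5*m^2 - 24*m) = m/(m - 8)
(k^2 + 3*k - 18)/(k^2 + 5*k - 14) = (k^2 + 3*k - 18)/(k^2 + 5*k - 14)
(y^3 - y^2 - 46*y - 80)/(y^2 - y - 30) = (y^2 - 6*y - 16)/(y - 6)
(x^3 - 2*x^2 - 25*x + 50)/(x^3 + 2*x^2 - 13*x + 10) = (x - 5)/(x - 1)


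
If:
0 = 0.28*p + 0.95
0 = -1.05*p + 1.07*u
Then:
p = -3.39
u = -3.33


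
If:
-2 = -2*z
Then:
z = 1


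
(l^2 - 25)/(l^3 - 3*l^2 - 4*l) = (25 - l^2)/(l*(-l^2 + 3*l + 4))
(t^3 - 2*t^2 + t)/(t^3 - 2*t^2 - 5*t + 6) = t*(t - 1)/(t^2 - t - 6)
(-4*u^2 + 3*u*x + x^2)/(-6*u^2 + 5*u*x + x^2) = (4*u + x)/(6*u + x)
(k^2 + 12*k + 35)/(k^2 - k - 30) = (k + 7)/(k - 6)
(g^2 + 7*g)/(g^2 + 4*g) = (g + 7)/(g + 4)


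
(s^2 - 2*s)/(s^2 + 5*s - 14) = s/(s + 7)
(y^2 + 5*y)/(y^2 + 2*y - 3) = y*(y + 5)/(y^2 + 2*y - 3)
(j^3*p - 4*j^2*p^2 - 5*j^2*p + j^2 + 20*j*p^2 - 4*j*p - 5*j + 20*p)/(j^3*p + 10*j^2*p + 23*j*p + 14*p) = (j^3*p - 4*j^2*p^2 - 5*j^2*p + j^2 + 20*j*p^2 - 4*j*p - 5*j + 20*p)/(p*(j^3 + 10*j^2 + 23*j + 14))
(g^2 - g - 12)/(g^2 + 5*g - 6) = (g^2 - g - 12)/(g^2 + 5*g - 6)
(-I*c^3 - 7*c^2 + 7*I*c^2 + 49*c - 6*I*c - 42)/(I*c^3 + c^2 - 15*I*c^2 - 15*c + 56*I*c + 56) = (-c^3 + 7*c^2*(1 + I) - c*(6 + 49*I) + 42*I)/(c^3 - c^2*(15 + I) + c*(56 + 15*I) - 56*I)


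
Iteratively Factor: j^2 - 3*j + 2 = (j - 1)*(j - 2)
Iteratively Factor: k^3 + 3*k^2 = (k)*(k^2 + 3*k) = k*(k + 3)*(k)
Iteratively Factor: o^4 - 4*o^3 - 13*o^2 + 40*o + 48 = (o + 3)*(o^3 - 7*o^2 + 8*o + 16) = (o + 1)*(o + 3)*(o^2 - 8*o + 16) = (o - 4)*(o + 1)*(o + 3)*(o - 4)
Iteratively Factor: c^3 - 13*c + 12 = (c - 1)*(c^2 + c - 12) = (c - 1)*(c + 4)*(c - 3)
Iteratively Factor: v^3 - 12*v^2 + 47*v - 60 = (v - 4)*(v^2 - 8*v + 15) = (v - 4)*(v - 3)*(v - 5)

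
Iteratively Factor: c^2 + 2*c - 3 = (c - 1)*(c + 3)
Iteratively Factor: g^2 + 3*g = (g + 3)*(g)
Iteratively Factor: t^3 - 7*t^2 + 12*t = (t - 3)*(t^2 - 4*t) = (t - 4)*(t - 3)*(t)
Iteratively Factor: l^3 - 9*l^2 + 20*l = (l - 4)*(l^2 - 5*l) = (l - 5)*(l - 4)*(l)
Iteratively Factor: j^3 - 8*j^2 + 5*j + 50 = (j - 5)*(j^2 - 3*j - 10) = (j - 5)^2*(j + 2)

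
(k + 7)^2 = k^2 + 14*k + 49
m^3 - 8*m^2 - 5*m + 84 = (m - 7)*(m - 4)*(m + 3)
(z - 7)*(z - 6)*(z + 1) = z^3 - 12*z^2 + 29*z + 42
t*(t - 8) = t^2 - 8*t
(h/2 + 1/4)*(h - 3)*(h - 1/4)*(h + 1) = h^4/2 - 7*h^3/8 - 29*h^2/16 - h/4 + 3/16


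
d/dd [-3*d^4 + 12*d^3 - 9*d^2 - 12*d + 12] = -12*d^3 + 36*d^2 - 18*d - 12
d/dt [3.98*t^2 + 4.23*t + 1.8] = 7.96*t + 4.23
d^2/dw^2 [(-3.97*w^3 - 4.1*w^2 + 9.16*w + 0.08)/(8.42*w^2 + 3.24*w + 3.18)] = (4.54747350886464e-13*w^4 + 1651.771928*w^3 + 447.287808*w^2 - 1699.36956*w - 274.280784)/(596.947688*w^6 + 689.113008*w^5 + 941.521032*w^4 + 554.529888*w^3 + 355.586328*w^2 + 98.292528*w + 32.157432)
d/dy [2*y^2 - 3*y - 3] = 4*y - 3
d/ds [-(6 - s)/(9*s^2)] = (12 - s)/(9*s^3)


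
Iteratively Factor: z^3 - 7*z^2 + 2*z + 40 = (z - 5)*(z^2 - 2*z - 8) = (z - 5)*(z + 2)*(z - 4)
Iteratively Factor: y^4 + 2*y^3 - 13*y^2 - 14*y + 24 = (y + 2)*(y^3 - 13*y + 12) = (y - 1)*(y + 2)*(y^2 + y - 12) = (y - 3)*(y - 1)*(y + 2)*(y + 4)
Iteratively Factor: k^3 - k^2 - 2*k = (k - 2)*(k^2 + k) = k*(k - 2)*(k + 1)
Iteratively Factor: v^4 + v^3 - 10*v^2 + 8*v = (v - 2)*(v^3 + 3*v^2 - 4*v) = v*(v - 2)*(v^2 + 3*v - 4) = v*(v - 2)*(v + 4)*(v - 1)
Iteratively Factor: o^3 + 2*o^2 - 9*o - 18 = (o + 3)*(o^2 - o - 6) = (o + 2)*(o + 3)*(o - 3)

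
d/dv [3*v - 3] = 3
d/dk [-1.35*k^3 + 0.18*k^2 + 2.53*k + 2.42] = -4.05*k^2 + 0.36*k + 2.53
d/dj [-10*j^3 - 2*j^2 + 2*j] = -30*j^2 - 4*j + 2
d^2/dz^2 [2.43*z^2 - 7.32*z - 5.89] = 4.86000000000000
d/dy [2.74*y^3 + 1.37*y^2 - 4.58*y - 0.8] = 8.22*y^2 + 2.74*y - 4.58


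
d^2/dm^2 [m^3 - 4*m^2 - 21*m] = 6*m - 8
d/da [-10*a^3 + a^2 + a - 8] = -30*a^2 + 2*a + 1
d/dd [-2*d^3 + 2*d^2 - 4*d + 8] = -6*d^2 + 4*d - 4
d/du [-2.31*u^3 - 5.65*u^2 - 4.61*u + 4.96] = -6.93*u^2 - 11.3*u - 4.61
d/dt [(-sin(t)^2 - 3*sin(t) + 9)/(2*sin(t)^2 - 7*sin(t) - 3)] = (13*sin(t)^2 - 30*sin(t) + 72)*cos(t)/(2*sin(t)^2 - 7*sin(t) - 3)^2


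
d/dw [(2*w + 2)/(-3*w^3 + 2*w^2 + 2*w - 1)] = 2*(6*w^3 + 7*w^2 - 4*w - 3)/(9*w^6 - 12*w^5 - 8*w^4 + 14*w^3 - 4*w + 1)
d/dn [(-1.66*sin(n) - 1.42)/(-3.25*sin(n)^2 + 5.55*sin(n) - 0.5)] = (-5.395*sin(n)^2 - 9.23*sin(n) + 8.711)*cos(n)/(10.5625*sin(n)^4 - 36.075*sin(n)^3 + 34.0525*sin(n)^2 - 5.55*sin(n) + 0.25)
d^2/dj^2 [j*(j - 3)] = 2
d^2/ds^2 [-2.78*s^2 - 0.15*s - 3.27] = -5.56000000000000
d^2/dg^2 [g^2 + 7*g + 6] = 2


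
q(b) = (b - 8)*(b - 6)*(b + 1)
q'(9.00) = 43.00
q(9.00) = 30.00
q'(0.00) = 34.00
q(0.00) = 48.00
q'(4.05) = -22.09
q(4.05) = 38.90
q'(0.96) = 11.80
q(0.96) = 69.54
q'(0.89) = 13.24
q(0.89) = 68.67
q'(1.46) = 2.43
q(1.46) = 73.04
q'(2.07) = -6.97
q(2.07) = 71.55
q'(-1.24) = 70.85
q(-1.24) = -16.06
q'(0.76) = 15.97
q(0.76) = 66.77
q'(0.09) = 31.68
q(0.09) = 50.96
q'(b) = (b - 8)*(b - 6) + (b - 8)*(b + 1) + (b - 6)*(b + 1)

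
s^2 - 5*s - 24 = (s - 8)*(s + 3)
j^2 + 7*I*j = j*(j + 7*I)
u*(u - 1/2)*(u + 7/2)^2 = u^4 + 13*u^3/2 + 35*u^2/4 - 49*u/8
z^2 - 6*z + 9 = (z - 3)^2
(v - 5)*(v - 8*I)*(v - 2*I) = v^3 - 5*v^2 - 10*I*v^2 - 16*v + 50*I*v + 80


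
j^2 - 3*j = j*(j - 3)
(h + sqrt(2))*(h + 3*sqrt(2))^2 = h^3 + 7*sqrt(2)*h^2 + 30*h + 18*sqrt(2)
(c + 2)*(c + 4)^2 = c^3 + 10*c^2 + 32*c + 32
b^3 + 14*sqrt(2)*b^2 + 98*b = b*(b + 7*sqrt(2))^2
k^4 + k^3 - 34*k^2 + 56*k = k*(k - 4)*(k - 2)*(k + 7)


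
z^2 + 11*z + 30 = (z + 5)*(z + 6)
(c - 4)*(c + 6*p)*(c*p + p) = c^3*p + 6*c^2*p^2 - 3*c^2*p - 18*c*p^2 - 4*c*p - 24*p^2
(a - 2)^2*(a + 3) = a^3 - a^2 - 8*a + 12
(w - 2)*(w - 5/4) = w^2 - 13*w/4 + 5/2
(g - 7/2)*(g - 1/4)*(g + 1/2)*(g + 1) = g^4 - 9*g^3/4 - 17*g^2/4 - 9*g/16 + 7/16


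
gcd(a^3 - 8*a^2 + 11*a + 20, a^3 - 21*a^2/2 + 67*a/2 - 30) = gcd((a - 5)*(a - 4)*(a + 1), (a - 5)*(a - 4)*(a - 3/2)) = a^2 - 9*a + 20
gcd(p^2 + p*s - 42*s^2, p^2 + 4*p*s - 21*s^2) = p + 7*s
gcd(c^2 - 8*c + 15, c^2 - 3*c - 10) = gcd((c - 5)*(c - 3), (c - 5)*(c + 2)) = c - 5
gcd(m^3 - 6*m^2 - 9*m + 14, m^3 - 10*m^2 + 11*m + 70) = m^2 - 5*m - 14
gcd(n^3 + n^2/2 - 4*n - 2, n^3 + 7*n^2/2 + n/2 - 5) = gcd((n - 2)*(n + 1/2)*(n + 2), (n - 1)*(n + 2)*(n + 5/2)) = n + 2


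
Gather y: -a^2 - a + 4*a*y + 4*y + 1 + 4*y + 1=-a^2 - a + y*(4*a + 8) + 2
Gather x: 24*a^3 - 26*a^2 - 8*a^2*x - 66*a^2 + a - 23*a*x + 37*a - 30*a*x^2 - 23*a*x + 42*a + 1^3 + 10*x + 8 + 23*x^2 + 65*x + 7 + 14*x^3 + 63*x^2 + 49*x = 24*a^3 - 92*a^2 + 80*a + 14*x^3 + x^2*(86 - 30*a) + x*(-8*a^2 - 46*a + 124) + 16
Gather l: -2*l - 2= -2*l - 2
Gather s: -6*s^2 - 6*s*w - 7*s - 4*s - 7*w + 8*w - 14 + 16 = -6*s^2 + s*(-6*w - 11) + w + 2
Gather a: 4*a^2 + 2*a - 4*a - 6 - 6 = 4*a^2 - 2*a - 12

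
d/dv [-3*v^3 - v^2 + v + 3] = -9*v^2 - 2*v + 1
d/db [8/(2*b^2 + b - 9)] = 8*(-4*b - 1)/(2*b^2 + b - 9)^2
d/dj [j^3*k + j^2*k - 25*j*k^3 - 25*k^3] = k*(3*j^2 + 2*j - 25*k^2)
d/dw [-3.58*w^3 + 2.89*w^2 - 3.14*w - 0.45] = -10.74*w^2 + 5.78*w - 3.14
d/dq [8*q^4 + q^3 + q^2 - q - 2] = 32*q^3 + 3*q^2 + 2*q - 1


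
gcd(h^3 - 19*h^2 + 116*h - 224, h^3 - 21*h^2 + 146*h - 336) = h^2 - 15*h + 56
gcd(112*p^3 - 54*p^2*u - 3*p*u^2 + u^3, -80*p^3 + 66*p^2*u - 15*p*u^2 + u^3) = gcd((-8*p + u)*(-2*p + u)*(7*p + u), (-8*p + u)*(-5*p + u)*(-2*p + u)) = 16*p^2 - 10*p*u + u^2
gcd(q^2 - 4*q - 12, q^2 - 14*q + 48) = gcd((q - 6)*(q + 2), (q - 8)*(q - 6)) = q - 6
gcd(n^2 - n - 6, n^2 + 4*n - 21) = n - 3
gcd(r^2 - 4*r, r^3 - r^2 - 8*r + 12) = 1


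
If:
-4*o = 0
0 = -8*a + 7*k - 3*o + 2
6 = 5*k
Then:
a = 13/10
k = 6/5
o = 0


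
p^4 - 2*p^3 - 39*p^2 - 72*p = p*(p - 8)*(p + 3)^2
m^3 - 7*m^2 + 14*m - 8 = (m - 4)*(m - 2)*(m - 1)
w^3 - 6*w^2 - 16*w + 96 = (w - 6)*(w - 4)*(w + 4)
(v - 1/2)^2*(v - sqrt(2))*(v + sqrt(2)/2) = v^4 - v^3 - sqrt(2)*v^3/2 - 3*v^2/4 + sqrt(2)*v^2/2 - sqrt(2)*v/8 + v - 1/4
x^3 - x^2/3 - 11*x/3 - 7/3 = (x - 7/3)*(x + 1)^2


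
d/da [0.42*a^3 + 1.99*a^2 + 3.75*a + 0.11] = 1.26*a^2 + 3.98*a + 3.75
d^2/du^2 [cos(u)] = -cos(u)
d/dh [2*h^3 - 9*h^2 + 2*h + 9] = 6*h^2 - 18*h + 2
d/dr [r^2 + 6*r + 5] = 2*r + 6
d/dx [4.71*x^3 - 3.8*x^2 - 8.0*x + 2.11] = 14.13*x^2 - 7.6*x - 8.0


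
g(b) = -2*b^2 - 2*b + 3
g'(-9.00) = 34.00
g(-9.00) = -141.00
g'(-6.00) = 22.00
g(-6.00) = -57.00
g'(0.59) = -4.36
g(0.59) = 1.12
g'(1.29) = -7.16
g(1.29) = -2.91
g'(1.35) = -7.40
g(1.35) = -3.34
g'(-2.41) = 7.64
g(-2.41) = -3.80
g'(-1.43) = 3.72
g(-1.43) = 1.77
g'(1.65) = -8.60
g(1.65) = -5.74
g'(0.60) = -4.40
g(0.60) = 1.08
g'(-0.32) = -0.72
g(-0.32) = 3.44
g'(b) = -4*b - 2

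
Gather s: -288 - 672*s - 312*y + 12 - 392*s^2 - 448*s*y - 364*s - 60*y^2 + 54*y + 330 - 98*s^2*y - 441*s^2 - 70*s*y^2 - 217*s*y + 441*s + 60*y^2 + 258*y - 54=s^2*(-98*y - 833) + s*(-70*y^2 - 665*y - 595)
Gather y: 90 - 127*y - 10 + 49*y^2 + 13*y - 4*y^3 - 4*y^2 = -4*y^3 + 45*y^2 - 114*y + 80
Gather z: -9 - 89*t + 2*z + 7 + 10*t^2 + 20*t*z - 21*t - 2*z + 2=10*t^2 + 20*t*z - 110*t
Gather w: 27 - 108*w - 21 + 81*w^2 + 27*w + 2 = 81*w^2 - 81*w + 8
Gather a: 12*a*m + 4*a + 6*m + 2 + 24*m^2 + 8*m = a*(12*m + 4) + 24*m^2 + 14*m + 2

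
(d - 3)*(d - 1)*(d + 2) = d^3 - 2*d^2 - 5*d + 6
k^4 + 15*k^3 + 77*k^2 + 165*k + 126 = (k + 2)*(k + 3)^2*(k + 7)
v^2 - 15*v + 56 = (v - 8)*(v - 7)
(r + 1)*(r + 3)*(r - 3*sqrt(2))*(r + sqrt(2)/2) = r^4 - 5*sqrt(2)*r^3/2 + 4*r^3 - 10*sqrt(2)*r^2 - 12*r - 15*sqrt(2)*r/2 - 9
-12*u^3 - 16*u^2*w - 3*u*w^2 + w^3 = (-6*u + w)*(u + w)*(2*u + w)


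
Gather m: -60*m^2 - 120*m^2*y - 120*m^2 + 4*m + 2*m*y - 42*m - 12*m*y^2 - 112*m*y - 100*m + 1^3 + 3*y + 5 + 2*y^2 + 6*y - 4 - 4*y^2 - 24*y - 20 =m^2*(-120*y - 180) + m*(-12*y^2 - 110*y - 138) - 2*y^2 - 15*y - 18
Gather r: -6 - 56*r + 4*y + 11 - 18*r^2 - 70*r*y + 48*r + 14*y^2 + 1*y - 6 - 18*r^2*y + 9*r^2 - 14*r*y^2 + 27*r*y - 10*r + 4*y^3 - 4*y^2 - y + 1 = r^2*(-18*y - 9) + r*(-14*y^2 - 43*y - 18) + 4*y^3 + 10*y^2 + 4*y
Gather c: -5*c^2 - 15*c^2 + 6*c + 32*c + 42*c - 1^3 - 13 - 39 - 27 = -20*c^2 + 80*c - 80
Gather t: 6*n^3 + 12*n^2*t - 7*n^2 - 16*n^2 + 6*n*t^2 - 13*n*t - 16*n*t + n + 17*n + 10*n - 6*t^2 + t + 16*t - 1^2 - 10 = 6*n^3 - 23*n^2 + 28*n + t^2*(6*n - 6) + t*(12*n^2 - 29*n + 17) - 11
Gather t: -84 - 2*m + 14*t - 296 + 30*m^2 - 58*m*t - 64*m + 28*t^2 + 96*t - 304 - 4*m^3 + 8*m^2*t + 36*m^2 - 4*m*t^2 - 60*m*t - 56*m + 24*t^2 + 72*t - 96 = -4*m^3 + 66*m^2 - 122*m + t^2*(52 - 4*m) + t*(8*m^2 - 118*m + 182) - 780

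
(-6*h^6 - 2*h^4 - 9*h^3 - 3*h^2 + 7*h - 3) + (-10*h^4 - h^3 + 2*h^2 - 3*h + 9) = -6*h^6 - 12*h^4 - 10*h^3 - h^2 + 4*h + 6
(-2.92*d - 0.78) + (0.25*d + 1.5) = 0.72 - 2.67*d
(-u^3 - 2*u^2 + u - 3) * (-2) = 2*u^3 + 4*u^2 - 2*u + 6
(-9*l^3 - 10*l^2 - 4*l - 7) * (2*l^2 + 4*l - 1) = -18*l^5 - 56*l^4 - 39*l^3 - 20*l^2 - 24*l + 7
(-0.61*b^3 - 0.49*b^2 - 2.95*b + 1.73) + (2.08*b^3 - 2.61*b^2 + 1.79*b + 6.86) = 1.47*b^3 - 3.1*b^2 - 1.16*b + 8.59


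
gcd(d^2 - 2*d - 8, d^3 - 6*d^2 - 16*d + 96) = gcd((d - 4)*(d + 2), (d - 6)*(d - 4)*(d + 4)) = d - 4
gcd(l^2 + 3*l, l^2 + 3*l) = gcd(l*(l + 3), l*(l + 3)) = l^2 + 3*l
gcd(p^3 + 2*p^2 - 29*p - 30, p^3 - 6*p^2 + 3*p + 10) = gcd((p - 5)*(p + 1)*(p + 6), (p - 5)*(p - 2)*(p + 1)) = p^2 - 4*p - 5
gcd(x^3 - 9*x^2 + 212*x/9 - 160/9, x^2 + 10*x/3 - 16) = x - 8/3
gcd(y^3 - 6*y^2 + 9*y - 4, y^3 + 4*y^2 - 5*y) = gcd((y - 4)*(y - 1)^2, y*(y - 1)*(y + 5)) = y - 1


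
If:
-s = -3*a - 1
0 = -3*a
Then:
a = 0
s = 1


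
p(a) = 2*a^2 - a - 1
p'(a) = 4*a - 1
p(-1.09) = 2.47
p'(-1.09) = -5.36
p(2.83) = 12.19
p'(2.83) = 10.32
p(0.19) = -1.12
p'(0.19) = -0.24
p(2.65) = 10.40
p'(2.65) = 9.60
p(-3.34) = 24.65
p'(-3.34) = -14.36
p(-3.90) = 33.32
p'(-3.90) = -16.60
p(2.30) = 7.28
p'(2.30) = 8.20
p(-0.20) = -0.72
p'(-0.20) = -1.80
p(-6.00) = 77.00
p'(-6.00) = -25.00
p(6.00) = 65.00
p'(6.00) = 23.00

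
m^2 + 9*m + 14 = (m + 2)*(m + 7)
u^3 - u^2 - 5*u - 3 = (u - 3)*(u + 1)^2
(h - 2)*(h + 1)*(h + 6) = h^3 + 5*h^2 - 8*h - 12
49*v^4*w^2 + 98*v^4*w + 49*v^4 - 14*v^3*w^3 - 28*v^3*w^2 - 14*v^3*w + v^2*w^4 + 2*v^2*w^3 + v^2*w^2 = (-7*v + w)^2*(v*w + v)^2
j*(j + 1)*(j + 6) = j^3 + 7*j^2 + 6*j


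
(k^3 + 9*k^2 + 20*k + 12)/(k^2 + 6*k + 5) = (k^2 + 8*k + 12)/(k + 5)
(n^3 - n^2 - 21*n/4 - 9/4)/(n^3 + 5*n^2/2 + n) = (2*n^2 - 3*n - 9)/(2*n*(n + 2))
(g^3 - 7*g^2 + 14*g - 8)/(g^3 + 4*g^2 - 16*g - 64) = (g^2 - 3*g + 2)/(g^2 + 8*g + 16)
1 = 1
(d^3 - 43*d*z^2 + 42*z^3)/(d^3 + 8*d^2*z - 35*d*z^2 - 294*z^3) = (d - z)/(d + 7*z)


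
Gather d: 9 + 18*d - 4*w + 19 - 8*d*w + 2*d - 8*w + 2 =d*(20 - 8*w) - 12*w + 30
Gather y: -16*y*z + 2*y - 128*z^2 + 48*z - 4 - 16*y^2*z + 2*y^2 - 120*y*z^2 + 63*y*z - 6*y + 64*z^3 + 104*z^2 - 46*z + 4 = y^2*(2 - 16*z) + y*(-120*z^2 + 47*z - 4) + 64*z^3 - 24*z^2 + 2*z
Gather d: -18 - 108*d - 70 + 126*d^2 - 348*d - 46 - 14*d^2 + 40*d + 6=112*d^2 - 416*d - 128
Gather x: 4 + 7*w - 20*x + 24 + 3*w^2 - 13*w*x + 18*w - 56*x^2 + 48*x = 3*w^2 + 25*w - 56*x^2 + x*(28 - 13*w) + 28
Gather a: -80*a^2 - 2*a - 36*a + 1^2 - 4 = -80*a^2 - 38*a - 3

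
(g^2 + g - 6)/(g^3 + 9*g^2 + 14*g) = (g^2 + g - 6)/(g*(g^2 + 9*g + 14))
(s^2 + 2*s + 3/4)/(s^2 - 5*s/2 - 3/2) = (s + 3/2)/(s - 3)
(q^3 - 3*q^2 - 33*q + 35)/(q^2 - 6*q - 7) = (q^2 + 4*q - 5)/(q + 1)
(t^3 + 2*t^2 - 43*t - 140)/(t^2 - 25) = (t^2 - 3*t - 28)/(t - 5)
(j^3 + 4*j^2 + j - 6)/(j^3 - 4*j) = (j^2 + 2*j - 3)/(j*(j - 2))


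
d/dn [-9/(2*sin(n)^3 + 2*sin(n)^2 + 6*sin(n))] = 9*(3*cos(n) + 2/tan(n) + 3*cos(n)/sin(n)^2)/(2*(sin(n)^2 + sin(n) + 3)^2)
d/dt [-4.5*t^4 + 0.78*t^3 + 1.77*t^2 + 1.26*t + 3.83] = -18.0*t^3 + 2.34*t^2 + 3.54*t + 1.26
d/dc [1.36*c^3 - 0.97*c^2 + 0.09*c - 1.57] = 4.08*c^2 - 1.94*c + 0.09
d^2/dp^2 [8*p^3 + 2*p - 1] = 48*p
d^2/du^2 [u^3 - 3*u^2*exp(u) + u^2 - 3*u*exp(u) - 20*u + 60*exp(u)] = -3*u^2*exp(u) - 15*u*exp(u) + 6*u + 48*exp(u) + 2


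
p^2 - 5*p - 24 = (p - 8)*(p + 3)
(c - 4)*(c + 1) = c^2 - 3*c - 4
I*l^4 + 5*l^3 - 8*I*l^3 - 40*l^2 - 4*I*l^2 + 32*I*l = l*(l - 8)*(l - 4*I)*(I*l + 1)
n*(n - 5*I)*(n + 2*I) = n^3 - 3*I*n^2 + 10*n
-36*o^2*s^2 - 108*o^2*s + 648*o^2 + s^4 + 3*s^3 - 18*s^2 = (-6*o + s)*(6*o + s)*(s - 3)*(s + 6)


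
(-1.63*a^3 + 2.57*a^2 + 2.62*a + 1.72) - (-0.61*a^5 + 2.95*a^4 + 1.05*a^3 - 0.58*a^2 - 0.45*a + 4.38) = 0.61*a^5 - 2.95*a^4 - 2.68*a^3 + 3.15*a^2 + 3.07*a - 2.66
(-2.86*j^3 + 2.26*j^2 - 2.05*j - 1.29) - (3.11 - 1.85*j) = -2.86*j^3 + 2.26*j^2 - 0.2*j - 4.4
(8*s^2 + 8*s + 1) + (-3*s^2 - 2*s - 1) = 5*s^2 + 6*s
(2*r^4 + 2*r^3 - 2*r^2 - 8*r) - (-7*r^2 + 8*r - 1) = 2*r^4 + 2*r^3 + 5*r^2 - 16*r + 1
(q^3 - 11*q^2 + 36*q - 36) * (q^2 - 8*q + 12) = q^5 - 19*q^4 + 136*q^3 - 456*q^2 + 720*q - 432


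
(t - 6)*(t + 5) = t^2 - t - 30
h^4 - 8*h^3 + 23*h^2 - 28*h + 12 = (h - 3)*(h - 2)^2*(h - 1)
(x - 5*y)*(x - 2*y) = x^2 - 7*x*y + 10*y^2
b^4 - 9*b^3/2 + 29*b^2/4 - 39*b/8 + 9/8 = (b - 3/2)^2*(b - 1)*(b - 1/2)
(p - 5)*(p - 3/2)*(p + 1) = p^3 - 11*p^2/2 + p + 15/2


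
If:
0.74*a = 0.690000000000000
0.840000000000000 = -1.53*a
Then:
No Solution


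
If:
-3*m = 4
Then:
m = -4/3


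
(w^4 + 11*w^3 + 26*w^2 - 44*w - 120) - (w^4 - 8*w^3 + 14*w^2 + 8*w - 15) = 19*w^3 + 12*w^2 - 52*w - 105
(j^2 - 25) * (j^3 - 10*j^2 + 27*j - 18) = j^5 - 10*j^4 + 2*j^3 + 232*j^2 - 675*j + 450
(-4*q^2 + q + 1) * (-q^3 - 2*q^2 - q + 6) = 4*q^5 + 7*q^4 + q^3 - 27*q^2 + 5*q + 6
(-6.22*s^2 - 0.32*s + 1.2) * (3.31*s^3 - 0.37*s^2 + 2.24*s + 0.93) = -20.5882*s^5 + 1.2422*s^4 - 9.8424*s^3 - 6.9454*s^2 + 2.3904*s + 1.116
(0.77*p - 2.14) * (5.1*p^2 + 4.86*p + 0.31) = 3.927*p^3 - 7.1718*p^2 - 10.1617*p - 0.6634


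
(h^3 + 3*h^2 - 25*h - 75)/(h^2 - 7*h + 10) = (h^2 + 8*h + 15)/(h - 2)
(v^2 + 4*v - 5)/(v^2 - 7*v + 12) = (v^2 + 4*v - 5)/(v^2 - 7*v + 12)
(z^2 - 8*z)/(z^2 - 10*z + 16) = z/(z - 2)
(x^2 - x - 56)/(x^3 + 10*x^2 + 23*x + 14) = (x - 8)/(x^2 + 3*x + 2)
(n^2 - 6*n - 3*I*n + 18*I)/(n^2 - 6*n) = (n - 3*I)/n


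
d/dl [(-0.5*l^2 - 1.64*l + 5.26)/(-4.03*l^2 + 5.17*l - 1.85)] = (-9.1942*l^2 + 44.2456*l - 24.1602)/(16.2409*l^4 - 41.6702*l^3 + 41.6399*l^2 - 19.129*l + 3.4225)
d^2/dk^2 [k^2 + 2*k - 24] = 2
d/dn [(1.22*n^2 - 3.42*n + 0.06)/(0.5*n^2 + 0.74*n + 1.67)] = (2.6128*n^2 + 4.0148*n - 5.7558)/(0.25*n^4 + 0.74*n^3 + 2.2176*n^2 + 2.4716*n + 2.7889)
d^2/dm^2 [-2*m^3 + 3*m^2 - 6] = 6 - 12*m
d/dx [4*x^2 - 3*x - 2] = 8*x - 3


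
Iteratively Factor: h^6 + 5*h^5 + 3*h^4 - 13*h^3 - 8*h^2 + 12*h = (h - 1)*(h^5 + 6*h^4 + 9*h^3 - 4*h^2 - 12*h) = h*(h - 1)*(h^4 + 6*h^3 + 9*h^2 - 4*h - 12) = h*(h - 1)*(h + 2)*(h^3 + 4*h^2 + h - 6) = h*(h - 1)^2*(h + 2)*(h^2 + 5*h + 6) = h*(h - 1)^2*(h + 2)^2*(h + 3)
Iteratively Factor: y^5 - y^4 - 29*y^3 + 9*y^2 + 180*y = (y + 4)*(y^4 - 5*y^3 - 9*y^2 + 45*y) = (y + 3)*(y + 4)*(y^3 - 8*y^2 + 15*y) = (y - 3)*(y + 3)*(y + 4)*(y^2 - 5*y) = (y - 5)*(y - 3)*(y + 3)*(y + 4)*(y)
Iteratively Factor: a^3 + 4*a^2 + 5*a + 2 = (a + 2)*(a^2 + 2*a + 1) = (a + 1)*(a + 2)*(a + 1)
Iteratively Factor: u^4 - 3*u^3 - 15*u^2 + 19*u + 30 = (u + 3)*(u^3 - 6*u^2 + 3*u + 10) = (u - 2)*(u + 3)*(u^2 - 4*u - 5) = (u - 5)*(u - 2)*(u + 3)*(u + 1)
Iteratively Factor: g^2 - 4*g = (g)*(g - 4)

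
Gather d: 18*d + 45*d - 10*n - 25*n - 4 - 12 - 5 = 63*d - 35*n - 21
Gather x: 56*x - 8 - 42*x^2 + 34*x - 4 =-42*x^2 + 90*x - 12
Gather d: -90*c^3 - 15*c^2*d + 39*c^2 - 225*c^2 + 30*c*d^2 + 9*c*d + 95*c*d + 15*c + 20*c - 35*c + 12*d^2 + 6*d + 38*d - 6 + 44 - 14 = -90*c^3 - 186*c^2 + d^2*(30*c + 12) + d*(-15*c^2 + 104*c + 44) + 24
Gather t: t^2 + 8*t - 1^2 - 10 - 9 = t^2 + 8*t - 20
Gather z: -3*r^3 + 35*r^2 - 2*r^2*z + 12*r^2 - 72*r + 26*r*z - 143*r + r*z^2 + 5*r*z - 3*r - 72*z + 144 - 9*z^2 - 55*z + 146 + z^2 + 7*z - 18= -3*r^3 + 47*r^2 - 218*r + z^2*(r - 8) + z*(-2*r^2 + 31*r - 120) + 272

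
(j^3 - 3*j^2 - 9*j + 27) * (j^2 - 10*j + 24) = j^5 - 13*j^4 + 45*j^3 + 45*j^2 - 486*j + 648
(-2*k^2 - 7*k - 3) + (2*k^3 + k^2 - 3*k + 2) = 2*k^3 - k^2 - 10*k - 1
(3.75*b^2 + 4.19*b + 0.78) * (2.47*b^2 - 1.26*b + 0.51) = 9.2625*b^4 + 5.6243*b^3 - 1.4403*b^2 + 1.1541*b + 0.3978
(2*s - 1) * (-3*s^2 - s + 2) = -6*s^3 + s^2 + 5*s - 2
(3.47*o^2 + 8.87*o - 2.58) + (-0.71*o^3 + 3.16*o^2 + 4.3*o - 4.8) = -0.71*o^3 + 6.63*o^2 + 13.17*o - 7.38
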